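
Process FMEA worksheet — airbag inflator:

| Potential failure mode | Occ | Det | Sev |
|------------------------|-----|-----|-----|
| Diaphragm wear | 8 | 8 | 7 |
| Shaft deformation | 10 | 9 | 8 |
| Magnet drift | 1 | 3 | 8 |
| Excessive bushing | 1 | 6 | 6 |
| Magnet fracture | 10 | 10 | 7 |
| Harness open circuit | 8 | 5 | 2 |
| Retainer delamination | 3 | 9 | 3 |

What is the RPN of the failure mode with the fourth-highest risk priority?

81

RPN = Severity × Occurrence × Detection:
  Diaphragm wear: 7 × 8 × 8 = 448
  Shaft deformation: 8 × 10 × 9 = 720
  Magnet drift: 8 × 1 × 3 = 24
  Excessive bushing: 6 × 1 × 6 = 36
  Magnet fracture: 7 × 10 × 10 = 700
  Harness open circuit: 2 × 8 × 5 = 80
  Retainer delamination: 3 × 3 × 9 = 81
Sorted descending: 720, 700, 448, 81, 80, 36, 24.
The fourth-highest RPN is 81 (Retainer delamination).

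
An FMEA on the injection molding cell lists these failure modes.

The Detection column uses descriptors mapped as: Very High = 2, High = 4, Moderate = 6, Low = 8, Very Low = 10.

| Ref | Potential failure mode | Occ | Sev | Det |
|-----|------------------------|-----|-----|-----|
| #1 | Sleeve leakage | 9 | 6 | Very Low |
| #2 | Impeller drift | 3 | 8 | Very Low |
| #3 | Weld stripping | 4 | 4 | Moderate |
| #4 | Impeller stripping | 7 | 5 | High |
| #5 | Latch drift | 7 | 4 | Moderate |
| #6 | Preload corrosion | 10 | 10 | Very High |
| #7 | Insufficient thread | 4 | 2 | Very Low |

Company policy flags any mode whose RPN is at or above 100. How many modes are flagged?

5

RPN = Severity × Occurrence × Detection:
  #1: 6 × 9 × 10 = 540
  #2: 8 × 3 × 10 = 240
  #3: 4 × 4 × 6 = 96
  #4: 5 × 7 × 4 = 140
  #5: 4 × 7 × 6 = 168
  #6: 10 × 10 × 2 = 200
  #7: 2 × 4 × 10 = 80
Modes with RPN ≥ 100: #1 (540), #2 (240), #4 (140), #5 (168), #6 (200) → 5.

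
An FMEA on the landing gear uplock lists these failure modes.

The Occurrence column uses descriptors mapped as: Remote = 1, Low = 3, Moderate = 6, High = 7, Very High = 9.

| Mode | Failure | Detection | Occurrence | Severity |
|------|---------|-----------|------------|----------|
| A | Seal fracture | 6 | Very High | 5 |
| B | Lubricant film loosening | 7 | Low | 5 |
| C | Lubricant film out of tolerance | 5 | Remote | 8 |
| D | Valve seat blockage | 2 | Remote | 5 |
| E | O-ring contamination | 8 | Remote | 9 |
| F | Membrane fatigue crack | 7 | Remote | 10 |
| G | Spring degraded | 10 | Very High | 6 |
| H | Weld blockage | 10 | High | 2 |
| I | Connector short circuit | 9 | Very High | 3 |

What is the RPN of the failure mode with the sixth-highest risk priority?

72

RPN = Severity × Occurrence × Detection:
  A: 5 × 9 × 6 = 270
  B: 5 × 3 × 7 = 105
  C: 8 × 1 × 5 = 40
  D: 5 × 1 × 2 = 10
  E: 9 × 1 × 8 = 72
  F: 10 × 1 × 7 = 70
  G: 6 × 9 × 10 = 540
  H: 2 × 7 × 10 = 140
  I: 3 × 9 × 9 = 243
Sorted descending: 540, 270, 243, 140, 105, 72, 70, 40, 10.
The sixth-highest RPN is 72 (E).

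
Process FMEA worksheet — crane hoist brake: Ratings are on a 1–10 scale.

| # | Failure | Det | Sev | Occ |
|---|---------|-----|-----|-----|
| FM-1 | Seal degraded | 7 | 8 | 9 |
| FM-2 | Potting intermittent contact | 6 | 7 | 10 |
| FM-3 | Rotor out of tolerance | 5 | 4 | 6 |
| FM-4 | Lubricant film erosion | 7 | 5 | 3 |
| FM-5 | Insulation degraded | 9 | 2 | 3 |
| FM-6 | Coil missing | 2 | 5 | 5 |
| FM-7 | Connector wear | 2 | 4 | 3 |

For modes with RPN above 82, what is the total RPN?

RPN = Severity × Occurrence × Detection:
  FM-1: 8 × 9 × 7 = 504
  FM-2: 7 × 10 × 6 = 420
  FM-3: 4 × 6 × 5 = 120
  FM-4: 5 × 3 × 7 = 105
  FM-5: 2 × 3 × 9 = 54
  FM-6: 5 × 5 × 2 = 50
  FM-7: 4 × 3 × 2 = 24
RPN > 82: FM-1 (504), FM-2 (420), FM-3 (120), FM-4 (105).
Sum: 504 + 420 + 120 + 105 = 1149.

1149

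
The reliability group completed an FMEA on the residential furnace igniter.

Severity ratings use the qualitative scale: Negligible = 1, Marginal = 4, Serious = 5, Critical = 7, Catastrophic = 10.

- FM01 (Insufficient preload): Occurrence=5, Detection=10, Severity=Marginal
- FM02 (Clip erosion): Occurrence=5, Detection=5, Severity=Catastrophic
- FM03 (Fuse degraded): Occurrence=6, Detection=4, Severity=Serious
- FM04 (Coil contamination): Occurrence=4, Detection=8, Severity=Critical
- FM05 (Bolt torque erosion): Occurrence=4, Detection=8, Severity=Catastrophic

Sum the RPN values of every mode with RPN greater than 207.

RPN = Severity × Occurrence × Detection:
  FM01: 4 × 5 × 10 = 200
  FM02: 10 × 5 × 5 = 250
  FM03: 5 × 6 × 4 = 120
  FM04: 7 × 4 × 8 = 224
  FM05: 10 × 4 × 8 = 320
RPN > 207: FM02 (250), FM04 (224), FM05 (320).
Sum: 250 + 224 + 320 = 794.

794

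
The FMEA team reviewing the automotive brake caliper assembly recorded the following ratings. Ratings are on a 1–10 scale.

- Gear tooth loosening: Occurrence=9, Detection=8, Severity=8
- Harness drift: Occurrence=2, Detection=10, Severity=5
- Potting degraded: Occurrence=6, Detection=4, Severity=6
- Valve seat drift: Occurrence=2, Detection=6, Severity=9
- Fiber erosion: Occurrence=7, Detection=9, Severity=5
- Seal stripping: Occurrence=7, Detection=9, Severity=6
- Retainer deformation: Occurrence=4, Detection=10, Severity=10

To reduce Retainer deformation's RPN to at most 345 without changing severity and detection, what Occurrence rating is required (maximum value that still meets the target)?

3

Retainer deformation: S=10, O=4, D=10 → current RPN = 400.
Fixed product = 100. Need 100 × O ≤ 345, so O ≤ 345/100 = 3.45.
Maximum integer Occurrence rating = 3 (gives RPN 300; O=4 would give 400 > 345).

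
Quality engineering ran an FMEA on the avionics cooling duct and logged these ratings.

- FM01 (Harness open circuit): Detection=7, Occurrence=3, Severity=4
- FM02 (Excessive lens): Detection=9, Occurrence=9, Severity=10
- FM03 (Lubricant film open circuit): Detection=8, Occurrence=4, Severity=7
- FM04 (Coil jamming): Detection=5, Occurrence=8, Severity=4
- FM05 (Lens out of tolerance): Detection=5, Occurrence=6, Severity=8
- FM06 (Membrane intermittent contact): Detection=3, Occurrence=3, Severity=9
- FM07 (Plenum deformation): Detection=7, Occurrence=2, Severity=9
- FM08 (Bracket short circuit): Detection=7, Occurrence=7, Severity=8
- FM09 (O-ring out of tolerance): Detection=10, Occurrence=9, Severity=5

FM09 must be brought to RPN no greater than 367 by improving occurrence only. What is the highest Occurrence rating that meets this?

FM09: S=5, O=9, D=10 → current RPN = 450.
Fixed product = 50. Need 50 × O ≤ 367, so O ≤ 367/50 = 7.34.
Maximum integer Occurrence rating = 7 (gives RPN 350; O=8 would give 400 > 367).

7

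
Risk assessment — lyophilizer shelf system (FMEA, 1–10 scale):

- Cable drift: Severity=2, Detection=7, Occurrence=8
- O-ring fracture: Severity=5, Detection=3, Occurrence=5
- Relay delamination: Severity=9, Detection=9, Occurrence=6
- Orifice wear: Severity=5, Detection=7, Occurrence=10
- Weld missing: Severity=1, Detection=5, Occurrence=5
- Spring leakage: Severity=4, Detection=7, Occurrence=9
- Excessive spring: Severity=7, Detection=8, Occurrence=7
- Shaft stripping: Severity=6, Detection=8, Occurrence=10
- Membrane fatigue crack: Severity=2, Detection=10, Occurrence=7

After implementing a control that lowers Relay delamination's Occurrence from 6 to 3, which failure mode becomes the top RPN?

Shaft stripping

RPN = Severity × Occurrence × Detection:
  Cable drift: 2 × 8 × 7 = 112
  O-ring fracture: 5 × 5 × 3 = 75
  Relay delamination: 9 × 6 × 9 = 486
  Orifice wear: 5 × 10 × 7 = 350
  Weld missing: 1 × 5 × 5 = 25
  Spring leakage: 4 × 9 × 7 = 252
  Excessive spring: 7 × 7 × 8 = 392
  Shaft stripping: 6 × 10 × 8 = 480
  Membrane fatigue crack: 2 × 7 × 10 = 140
After action: Relay delamination → 9 × 3 × 9 = 243.
Revised RPNs: Shaft stripping=480, Excessive spring=392, Orifice wear=350, Spring leakage=252, Relay delamination=243, Membrane fatigue crack=140, Cable drift=112, O-ring fracture=75, Weld missing=25.
Highest is now Shaft stripping (480).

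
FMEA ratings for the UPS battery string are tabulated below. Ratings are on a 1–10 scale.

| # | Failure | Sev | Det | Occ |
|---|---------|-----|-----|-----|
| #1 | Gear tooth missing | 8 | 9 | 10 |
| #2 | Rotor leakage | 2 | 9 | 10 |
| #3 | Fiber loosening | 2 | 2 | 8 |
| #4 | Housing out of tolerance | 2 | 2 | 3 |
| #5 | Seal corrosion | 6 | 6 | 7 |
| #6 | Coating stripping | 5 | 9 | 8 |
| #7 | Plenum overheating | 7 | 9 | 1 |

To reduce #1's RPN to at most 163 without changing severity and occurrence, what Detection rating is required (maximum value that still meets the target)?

2

#1: S=8, O=10, D=9 → current RPN = 720.
Fixed product = 80. Need 80 × D ≤ 163, so D ≤ 163/80 = 2.04.
Maximum integer Detection rating = 2 (gives RPN 160; D=3 would give 240 > 163).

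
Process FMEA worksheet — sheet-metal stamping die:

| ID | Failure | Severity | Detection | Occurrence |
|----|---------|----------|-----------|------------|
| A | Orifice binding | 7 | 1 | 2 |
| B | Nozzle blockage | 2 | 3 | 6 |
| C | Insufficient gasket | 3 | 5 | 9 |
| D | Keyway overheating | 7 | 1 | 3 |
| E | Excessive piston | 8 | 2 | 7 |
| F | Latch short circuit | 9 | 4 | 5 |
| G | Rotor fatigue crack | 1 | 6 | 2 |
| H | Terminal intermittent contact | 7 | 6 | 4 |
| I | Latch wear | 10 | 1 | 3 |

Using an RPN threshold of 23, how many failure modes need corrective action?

RPN = Severity × Occurrence × Detection:
  A: 7 × 2 × 1 = 14
  B: 2 × 6 × 3 = 36
  C: 3 × 9 × 5 = 135
  D: 7 × 3 × 1 = 21
  E: 8 × 7 × 2 = 112
  F: 9 × 5 × 4 = 180
  G: 1 × 2 × 6 = 12
  H: 7 × 4 × 6 = 168
  I: 10 × 3 × 1 = 30
Modes with RPN ≥ 23: B (36), C (135), E (112), F (180), H (168), I (30) → 6.

6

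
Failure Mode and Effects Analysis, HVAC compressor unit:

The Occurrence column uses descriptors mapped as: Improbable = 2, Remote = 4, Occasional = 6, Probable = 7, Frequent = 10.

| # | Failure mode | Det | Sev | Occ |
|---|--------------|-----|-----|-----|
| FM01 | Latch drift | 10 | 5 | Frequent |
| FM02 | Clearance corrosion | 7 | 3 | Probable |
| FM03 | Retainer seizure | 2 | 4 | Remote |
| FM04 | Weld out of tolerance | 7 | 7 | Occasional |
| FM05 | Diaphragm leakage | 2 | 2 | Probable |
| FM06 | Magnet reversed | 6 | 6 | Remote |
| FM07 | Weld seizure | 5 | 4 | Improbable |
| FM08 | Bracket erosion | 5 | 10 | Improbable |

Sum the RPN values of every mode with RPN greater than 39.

1225

RPN = Severity × Occurrence × Detection:
  FM01: 5 × 10 × 10 = 500
  FM02: 3 × 7 × 7 = 147
  FM03: 4 × 4 × 2 = 32
  FM04: 7 × 6 × 7 = 294
  FM05: 2 × 7 × 2 = 28
  FM06: 6 × 4 × 6 = 144
  FM07: 4 × 2 × 5 = 40
  FM08: 10 × 2 × 5 = 100
RPN > 39: FM01 (500), FM02 (147), FM04 (294), FM06 (144), FM07 (40), FM08 (100).
Sum: 500 + 147 + 294 + 144 + 40 + 100 = 1225.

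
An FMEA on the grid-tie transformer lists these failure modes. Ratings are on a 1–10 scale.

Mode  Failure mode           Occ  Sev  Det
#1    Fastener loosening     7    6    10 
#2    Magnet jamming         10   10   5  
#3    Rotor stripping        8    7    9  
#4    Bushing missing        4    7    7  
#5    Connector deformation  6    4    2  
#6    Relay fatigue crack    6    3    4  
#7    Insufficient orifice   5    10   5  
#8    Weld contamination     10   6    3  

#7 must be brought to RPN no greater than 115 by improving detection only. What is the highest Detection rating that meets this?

2

#7: S=10, O=5, D=5 → current RPN = 250.
Fixed product = 50. Need 50 × D ≤ 115, so D ≤ 115/50 = 2.30.
Maximum integer Detection rating = 2 (gives RPN 100; D=3 would give 150 > 115).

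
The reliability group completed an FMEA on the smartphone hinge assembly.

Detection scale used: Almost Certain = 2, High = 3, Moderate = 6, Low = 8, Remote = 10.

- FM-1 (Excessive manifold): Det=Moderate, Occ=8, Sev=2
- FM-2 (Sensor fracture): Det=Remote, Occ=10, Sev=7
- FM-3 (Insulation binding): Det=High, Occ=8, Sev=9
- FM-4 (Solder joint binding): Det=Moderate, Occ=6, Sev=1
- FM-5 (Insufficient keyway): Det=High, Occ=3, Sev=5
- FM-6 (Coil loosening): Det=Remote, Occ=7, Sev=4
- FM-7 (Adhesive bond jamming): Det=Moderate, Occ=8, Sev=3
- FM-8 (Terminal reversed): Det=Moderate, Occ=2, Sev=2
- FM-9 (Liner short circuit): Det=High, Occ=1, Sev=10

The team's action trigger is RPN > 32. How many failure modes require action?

RPN = Severity × Occurrence × Detection:
  FM-1: 2 × 8 × 6 = 96
  FM-2: 7 × 10 × 10 = 700
  FM-3: 9 × 8 × 3 = 216
  FM-4: 1 × 6 × 6 = 36
  FM-5: 5 × 3 × 3 = 45
  FM-6: 4 × 7 × 10 = 280
  FM-7: 3 × 8 × 6 = 144
  FM-8: 2 × 2 × 6 = 24
  FM-9: 10 × 1 × 3 = 30
Modes with RPN > 32: FM-1 (96), FM-2 (700), FM-3 (216), FM-4 (36), FM-5 (45), FM-6 (280), FM-7 (144) → 7.

7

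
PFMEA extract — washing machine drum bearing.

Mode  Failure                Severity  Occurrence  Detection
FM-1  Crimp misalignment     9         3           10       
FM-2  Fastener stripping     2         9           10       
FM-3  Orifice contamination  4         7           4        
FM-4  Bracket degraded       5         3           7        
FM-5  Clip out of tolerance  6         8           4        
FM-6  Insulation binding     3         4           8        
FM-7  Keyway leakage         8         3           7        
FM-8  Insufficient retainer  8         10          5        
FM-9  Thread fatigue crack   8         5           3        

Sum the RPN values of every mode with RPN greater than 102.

RPN = Severity × Occurrence × Detection:
  FM-1: 9 × 3 × 10 = 270
  FM-2: 2 × 9 × 10 = 180
  FM-3: 4 × 7 × 4 = 112
  FM-4: 5 × 3 × 7 = 105
  FM-5: 6 × 8 × 4 = 192
  FM-6: 3 × 4 × 8 = 96
  FM-7: 8 × 3 × 7 = 168
  FM-8: 8 × 10 × 5 = 400
  FM-9: 8 × 5 × 3 = 120
RPN > 102: FM-1 (270), FM-2 (180), FM-3 (112), FM-4 (105), FM-5 (192), FM-7 (168), FM-8 (400), FM-9 (120).
Sum: 270 + 180 + 112 + 105 + 192 + 168 + 400 + 120 = 1547.

1547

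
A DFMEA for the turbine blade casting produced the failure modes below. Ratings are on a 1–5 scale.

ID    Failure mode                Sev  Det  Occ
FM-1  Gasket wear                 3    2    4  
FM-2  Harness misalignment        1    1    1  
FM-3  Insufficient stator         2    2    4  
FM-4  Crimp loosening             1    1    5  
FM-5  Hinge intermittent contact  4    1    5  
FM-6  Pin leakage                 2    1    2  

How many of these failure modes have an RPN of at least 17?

RPN = Severity × Occurrence × Detection:
  FM-1: 3 × 4 × 2 = 24
  FM-2: 1 × 1 × 1 = 1
  FM-3: 2 × 4 × 2 = 16
  FM-4: 1 × 5 × 1 = 5
  FM-5: 4 × 5 × 1 = 20
  FM-6: 2 × 2 × 1 = 4
Modes with RPN ≥ 17: FM-1 (24), FM-5 (20) → 2.

2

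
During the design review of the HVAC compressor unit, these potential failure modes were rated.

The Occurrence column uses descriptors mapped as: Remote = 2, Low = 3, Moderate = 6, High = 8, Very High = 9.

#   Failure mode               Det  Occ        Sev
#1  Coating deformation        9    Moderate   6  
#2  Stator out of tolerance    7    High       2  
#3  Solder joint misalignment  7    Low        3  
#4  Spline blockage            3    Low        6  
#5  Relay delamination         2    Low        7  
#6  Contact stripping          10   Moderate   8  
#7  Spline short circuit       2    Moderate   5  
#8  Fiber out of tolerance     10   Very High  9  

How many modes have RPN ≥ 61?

RPN = Severity × Occurrence × Detection:
  #1: 6 × 6 × 9 = 324
  #2: 2 × 8 × 7 = 112
  #3: 3 × 3 × 7 = 63
  #4: 6 × 3 × 3 = 54
  #5: 7 × 3 × 2 = 42
  #6: 8 × 6 × 10 = 480
  #7: 5 × 6 × 2 = 60
  #8: 9 × 9 × 10 = 810
Modes with RPN ≥ 61: #1 (324), #2 (112), #3 (63), #6 (480), #8 (810) → 5.

5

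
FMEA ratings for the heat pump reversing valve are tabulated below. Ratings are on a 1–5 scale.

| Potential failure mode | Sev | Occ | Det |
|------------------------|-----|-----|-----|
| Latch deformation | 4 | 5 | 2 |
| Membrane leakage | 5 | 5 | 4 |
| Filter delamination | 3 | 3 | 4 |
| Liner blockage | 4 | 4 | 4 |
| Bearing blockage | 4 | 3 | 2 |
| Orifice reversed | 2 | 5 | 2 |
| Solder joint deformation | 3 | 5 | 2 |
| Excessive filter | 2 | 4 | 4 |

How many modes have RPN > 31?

5

RPN = Severity × Occurrence × Detection:
  Latch deformation: 4 × 5 × 2 = 40
  Membrane leakage: 5 × 5 × 4 = 100
  Filter delamination: 3 × 3 × 4 = 36
  Liner blockage: 4 × 4 × 4 = 64
  Bearing blockage: 4 × 3 × 2 = 24
  Orifice reversed: 2 × 5 × 2 = 20
  Solder joint deformation: 3 × 5 × 2 = 30
  Excessive filter: 2 × 4 × 4 = 32
Modes with RPN > 31: Latch deformation (40), Membrane leakage (100), Filter delamination (36), Liner blockage (64), Excessive filter (32) → 5.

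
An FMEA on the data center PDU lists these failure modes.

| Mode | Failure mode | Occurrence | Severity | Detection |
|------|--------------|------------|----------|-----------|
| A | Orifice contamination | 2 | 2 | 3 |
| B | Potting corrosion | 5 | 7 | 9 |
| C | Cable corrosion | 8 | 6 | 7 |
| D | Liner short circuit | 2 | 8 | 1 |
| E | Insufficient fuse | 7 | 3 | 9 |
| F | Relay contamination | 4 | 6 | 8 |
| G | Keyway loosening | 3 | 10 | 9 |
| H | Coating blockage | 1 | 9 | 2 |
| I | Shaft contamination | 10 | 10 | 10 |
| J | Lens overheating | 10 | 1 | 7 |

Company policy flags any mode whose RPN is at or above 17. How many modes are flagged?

RPN = Severity × Occurrence × Detection:
  A: 2 × 2 × 3 = 12
  B: 7 × 5 × 9 = 315
  C: 6 × 8 × 7 = 336
  D: 8 × 2 × 1 = 16
  E: 3 × 7 × 9 = 189
  F: 6 × 4 × 8 = 192
  G: 10 × 3 × 9 = 270
  H: 9 × 1 × 2 = 18
  I: 10 × 10 × 10 = 1000
  J: 1 × 10 × 7 = 70
Modes with RPN ≥ 17: B (315), C (336), E (189), F (192), G (270), H (18), I (1000), J (70) → 8.

8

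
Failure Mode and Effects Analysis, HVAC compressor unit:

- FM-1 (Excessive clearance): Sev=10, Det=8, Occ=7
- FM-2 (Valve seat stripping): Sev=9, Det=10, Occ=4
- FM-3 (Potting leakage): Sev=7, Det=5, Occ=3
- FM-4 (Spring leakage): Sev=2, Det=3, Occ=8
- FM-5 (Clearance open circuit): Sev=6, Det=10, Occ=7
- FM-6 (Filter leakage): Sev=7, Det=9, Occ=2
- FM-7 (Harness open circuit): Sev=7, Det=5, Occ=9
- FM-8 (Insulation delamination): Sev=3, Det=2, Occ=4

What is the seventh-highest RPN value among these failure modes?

RPN = Severity × Occurrence × Detection:
  FM-1: 10 × 7 × 8 = 560
  FM-2: 9 × 4 × 10 = 360
  FM-3: 7 × 3 × 5 = 105
  FM-4: 2 × 8 × 3 = 48
  FM-5: 6 × 7 × 10 = 420
  FM-6: 7 × 2 × 9 = 126
  FM-7: 7 × 9 × 5 = 315
  FM-8: 3 × 4 × 2 = 24
Sorted descending: 560, 420, 360, 315, 126, 105, 48, 24.
The seventh-highest RPN is 48 (FM-4).

48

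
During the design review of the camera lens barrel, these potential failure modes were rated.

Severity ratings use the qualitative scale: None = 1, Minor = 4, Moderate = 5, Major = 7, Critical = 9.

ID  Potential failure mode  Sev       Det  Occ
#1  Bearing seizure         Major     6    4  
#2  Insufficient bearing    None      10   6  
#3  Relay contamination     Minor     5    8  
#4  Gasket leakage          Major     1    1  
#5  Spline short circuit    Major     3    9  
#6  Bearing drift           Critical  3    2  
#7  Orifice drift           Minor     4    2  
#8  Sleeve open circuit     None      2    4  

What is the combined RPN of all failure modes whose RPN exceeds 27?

663

RPN = Severity × Occurrence × Detection:
  #1: 7 × 4 × 6 = 168
  #2: 1 × 6 × 10 = 60
  #3: 4 × 8 × 5 = 160
  #4: 7 × 1 × 1 = 7
  #5: 7 × 9 × 3 = 189
  #6: 9 × 2 × 3 = 54
  #7: 4 × 2 × 4 = 32
  #8: 1 × 4 × 2 = 8
RPN > 27: #1 (168), #2 (60), #3 (160), #5 (189), #6 (54), #7 (32).
Sum: 168 + 60 + 160 + 189 + 54 + 32 = 663.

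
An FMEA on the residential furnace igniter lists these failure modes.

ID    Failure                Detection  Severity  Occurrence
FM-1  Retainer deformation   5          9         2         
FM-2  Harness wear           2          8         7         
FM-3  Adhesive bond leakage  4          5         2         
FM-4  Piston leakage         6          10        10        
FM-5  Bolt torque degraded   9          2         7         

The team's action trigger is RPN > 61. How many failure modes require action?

4

RPN = Severity × Occurrence × Detection:
  FM-1: 9 × 2 × 5 = 90
  FM-2: 8 × 7 × 2 = 112
  FM-3: 5 × 2 × 4 = 40
  FM-4: 10 × 10 × 6 = 600
  FM-5: 2 × 7 × 9 = 126
Modes with RPN > 61: FM-1 (90), FM-2 (112), FM-4 (600), FM-5 (126) → 4.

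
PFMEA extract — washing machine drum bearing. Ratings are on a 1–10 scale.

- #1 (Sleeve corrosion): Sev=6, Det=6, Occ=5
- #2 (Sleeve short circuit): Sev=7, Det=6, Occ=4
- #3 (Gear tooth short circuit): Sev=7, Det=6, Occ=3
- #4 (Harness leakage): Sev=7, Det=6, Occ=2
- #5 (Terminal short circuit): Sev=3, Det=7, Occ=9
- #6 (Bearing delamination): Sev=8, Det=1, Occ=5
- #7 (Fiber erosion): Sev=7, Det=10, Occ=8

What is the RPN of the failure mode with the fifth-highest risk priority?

126

RPN = Severity × Occurrence × Detection:
  #1: 6 × 5 × 6 = 180
  #2: 7 × 4 × 6 = 168
  #3: 7 × 3 × 6 = 126
  #4: 7 × 2 × 6 = 84
  #5: 3 × 9 × 7 = 189
  #6: 8 × 5 × 1 = 40
  #7: 7 × 8 × 10 = 560
Sorted descending: 560, 189, 180, 168, 126, 84, 40.
The fifth-highest RPN is 126 (#3).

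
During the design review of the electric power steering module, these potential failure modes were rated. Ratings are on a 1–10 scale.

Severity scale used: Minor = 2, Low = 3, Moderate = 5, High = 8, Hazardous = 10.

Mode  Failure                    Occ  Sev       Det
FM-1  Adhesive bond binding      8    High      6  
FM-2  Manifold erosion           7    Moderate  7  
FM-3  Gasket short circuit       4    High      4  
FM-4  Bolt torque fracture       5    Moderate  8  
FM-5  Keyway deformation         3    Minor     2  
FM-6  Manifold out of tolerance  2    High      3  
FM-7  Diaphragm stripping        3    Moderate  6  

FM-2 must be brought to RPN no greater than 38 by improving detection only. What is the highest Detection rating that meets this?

FM-2: S=5, O=7, D=7 → current RPN = 245.
Fixed product = 35. Need 35 × D ≤ 38, so D ≤ 38/35 = 1.09.
Maximum integer Detection rating = 1 (gives RPN 35; D=2 would give 70 > 38).

1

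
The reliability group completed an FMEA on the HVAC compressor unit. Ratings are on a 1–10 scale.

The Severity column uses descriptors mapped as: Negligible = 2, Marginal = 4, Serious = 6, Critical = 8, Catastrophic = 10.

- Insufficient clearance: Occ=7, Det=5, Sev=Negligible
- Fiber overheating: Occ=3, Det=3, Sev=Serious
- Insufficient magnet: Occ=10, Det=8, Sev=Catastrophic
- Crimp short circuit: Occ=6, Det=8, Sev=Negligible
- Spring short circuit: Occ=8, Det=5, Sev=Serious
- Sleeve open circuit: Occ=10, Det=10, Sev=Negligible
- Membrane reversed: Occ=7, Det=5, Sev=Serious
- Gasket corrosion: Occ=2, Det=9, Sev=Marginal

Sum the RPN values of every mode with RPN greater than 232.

1040

RPN = Severity × Occurrence × Detection:
  Insufficient clearance: 2 × 7 × 5 = 70
  Fiber overheating: 6 × 3 × 3 = 54
  Insufficient magnet: 10 × 10 × 8 = 800
  Crimp short circuit: 2 × 6 × 8 = 96
  Spring short circuit: 6 × 8 × 5 = 240
  Sleeve open circuit: 2 × 10 × 10 = 200
  Membrane reversed: 6 × 7 × 5 = 210
  Gasket corrosion: 4 × 2 × 9 = 72
RPN > 232: Insufficient magnet (800), Spring short circuit (240).
Sum: 800 + 240 = 1040.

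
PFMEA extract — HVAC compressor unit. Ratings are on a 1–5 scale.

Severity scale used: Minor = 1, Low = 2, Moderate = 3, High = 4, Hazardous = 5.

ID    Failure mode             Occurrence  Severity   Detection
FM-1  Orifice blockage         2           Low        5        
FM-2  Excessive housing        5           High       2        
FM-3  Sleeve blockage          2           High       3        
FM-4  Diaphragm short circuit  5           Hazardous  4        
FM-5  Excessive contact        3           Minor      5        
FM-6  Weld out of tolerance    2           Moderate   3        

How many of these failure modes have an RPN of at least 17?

RPN = Severity × Occurrence × Detection:
  FM-1: 2 × 2 × 5 = 20
  FM-2: 4 × 5 × 2 = 40
  FM-3: 4 × 2 × 3 = 24
  FM-4: 5 × 5 × 4 = 100
  FM-5: 1 × 3 × 5 = 15
  FM-6: 3 × 2 × 3 = 18
Modes with RPN ≥ 17: FM-1 (20), FM-2 (40), FM-3 (24), FM-4 (100), FM-6 (18) → 5.

5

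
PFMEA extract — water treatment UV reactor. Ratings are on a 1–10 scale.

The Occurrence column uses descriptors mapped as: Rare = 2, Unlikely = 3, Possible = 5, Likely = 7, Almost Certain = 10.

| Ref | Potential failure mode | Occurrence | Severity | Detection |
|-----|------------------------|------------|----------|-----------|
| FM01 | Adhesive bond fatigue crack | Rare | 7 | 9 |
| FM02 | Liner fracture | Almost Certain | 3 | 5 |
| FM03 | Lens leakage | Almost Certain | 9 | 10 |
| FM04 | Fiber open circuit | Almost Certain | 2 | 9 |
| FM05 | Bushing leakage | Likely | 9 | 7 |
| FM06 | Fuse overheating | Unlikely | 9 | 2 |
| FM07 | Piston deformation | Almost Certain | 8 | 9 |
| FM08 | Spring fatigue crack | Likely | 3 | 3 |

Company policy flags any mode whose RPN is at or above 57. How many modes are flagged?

RPN = Severity × Occurrence × Detection:
  FM01: 7 × 2 × 9 = 126
  FM02: 3 × 10 × 5 = 150
  FM03: 9 × 10 × 10 = 900
  FM04: 2 × 10 × 9 = 180
  FM05: 9 × 7 × 7 = 441
  FM06: 9 × 3 × 2 = 54
  FM07: 8 × 10 × 9 = 720
  FM08: 3 × 7 × 3 = 63
Modes with RPN ≥ 57: FM01 (126), FM02 (150), FM03 (900), FM04 (180), FM05 (441), FM07 (720), FM08 (63) → 7.

7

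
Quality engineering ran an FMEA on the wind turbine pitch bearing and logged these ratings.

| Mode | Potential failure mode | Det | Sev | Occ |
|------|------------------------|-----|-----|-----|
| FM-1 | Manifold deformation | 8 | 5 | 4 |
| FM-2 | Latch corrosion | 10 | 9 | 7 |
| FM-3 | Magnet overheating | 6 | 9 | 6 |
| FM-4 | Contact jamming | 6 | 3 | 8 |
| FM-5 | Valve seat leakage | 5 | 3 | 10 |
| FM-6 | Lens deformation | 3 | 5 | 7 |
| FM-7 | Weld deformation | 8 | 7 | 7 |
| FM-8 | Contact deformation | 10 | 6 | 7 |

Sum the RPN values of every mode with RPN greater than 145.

RPN = Severity × Occurrence × Detection:
  FM-1: 5 × 4 × 8 = 160
  FM-2: 9 × 7 × 10 = 630
  FM-3: 9 × 6 × 6 = 324
  FM-4: 3 × 8 × 6 = 144
  FM-5: 3 × 10 × 5 = 150
  FM-6: 5 × 7 × 3 = 105
  FM-7: 7 × 7 × 8 = 392
  FM-8: 6 × 7 × 10 = 420
RPN > 145: FM-1 (160), FM-2 (630), FM-3 (324), FM-5 (150), FM-7 (392), FM-8 (420).
Sum: 160 + 630 + 324 + 150 + 392 + 420 = 2076.

2076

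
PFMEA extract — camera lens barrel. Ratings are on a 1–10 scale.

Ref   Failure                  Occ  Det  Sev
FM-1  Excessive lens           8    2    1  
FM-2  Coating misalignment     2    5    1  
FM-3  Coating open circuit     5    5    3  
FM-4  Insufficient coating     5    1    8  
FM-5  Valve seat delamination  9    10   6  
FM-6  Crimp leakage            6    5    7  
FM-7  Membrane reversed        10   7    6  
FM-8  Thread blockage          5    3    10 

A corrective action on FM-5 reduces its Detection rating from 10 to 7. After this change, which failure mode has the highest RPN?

FM-7

RPN = Severity × Occurrence × Detection:
  FM-1: 1 × 8 × 2 = 16
  FM-2: 1 × 2 × 5 = 10
  FM-3: 3 × 5 × 5 = 75
  FM-4: 8 × 5 × 1 = 40
  FM-5: 6 × 9 × 10 = 540
  FM-6: 7 × 6 × 5 = 210
  FM-7: 6 × 10 × 7 = 420
  FM-8: 10 × 5 × 3 = 150
After action: FM-5 → 6 × 9 × 7 = 378.
Revised RPNs: FM-7=420, FM-5=378, FM-6=210, FM-8=150, FM-3=75, FM-4=40, FM-1=16, FM-2=10.
Highest is now FM-7 (420).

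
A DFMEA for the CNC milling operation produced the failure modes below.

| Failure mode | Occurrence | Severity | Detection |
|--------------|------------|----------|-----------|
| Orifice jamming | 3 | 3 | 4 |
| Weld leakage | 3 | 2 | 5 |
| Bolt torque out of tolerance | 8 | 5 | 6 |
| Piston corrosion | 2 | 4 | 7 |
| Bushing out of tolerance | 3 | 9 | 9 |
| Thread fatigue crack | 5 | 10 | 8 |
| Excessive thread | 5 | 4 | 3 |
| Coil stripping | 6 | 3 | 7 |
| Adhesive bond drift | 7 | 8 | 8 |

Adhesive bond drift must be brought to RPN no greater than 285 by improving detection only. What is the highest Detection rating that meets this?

5

Adhesive bond drift: S=8, O=7, D=8 → current RPN = 448.
Fixed product = 56. Need 56 × D ≤ 285, so D ≤ 285/56 = 5.09.
Maximum integer Detection rating = 5 (gives RPN 280; D=6 would give 336 > 285).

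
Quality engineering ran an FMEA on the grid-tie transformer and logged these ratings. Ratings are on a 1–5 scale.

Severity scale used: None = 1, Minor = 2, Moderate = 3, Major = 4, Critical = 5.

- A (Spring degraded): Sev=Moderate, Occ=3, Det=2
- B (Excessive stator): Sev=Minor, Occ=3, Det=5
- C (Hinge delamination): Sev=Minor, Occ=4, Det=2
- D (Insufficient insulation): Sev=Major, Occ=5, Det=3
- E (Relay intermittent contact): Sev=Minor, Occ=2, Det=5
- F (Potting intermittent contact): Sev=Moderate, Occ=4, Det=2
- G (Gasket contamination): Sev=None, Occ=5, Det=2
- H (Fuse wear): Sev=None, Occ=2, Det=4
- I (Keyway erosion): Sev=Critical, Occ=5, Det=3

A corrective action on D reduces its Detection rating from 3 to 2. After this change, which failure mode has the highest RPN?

RPN = Severity × Occurrence × Detection:
  A: 3 × 3 × 2 = 18
  B: 2 × 3 × 5 = 30
  C: 2 × 4 × 2 = 16
  D: 4 × 5 × 3 = 60
  E: 2 × 2 × 5 = 20
  F: 3 × 4 × 2 = 24
  G: 1 × 5 × 2 = 10
  H: 1 × 2 × 4 = 8
  I: 5 × 5 × 3 = 75
After action: D → 4 × 5 × 2 = 40.
Revised RPNs: I=75, D=40, B=30, F=24, E=20, A=18, C=16, G=10, H=8.
Highest is now I (75).

I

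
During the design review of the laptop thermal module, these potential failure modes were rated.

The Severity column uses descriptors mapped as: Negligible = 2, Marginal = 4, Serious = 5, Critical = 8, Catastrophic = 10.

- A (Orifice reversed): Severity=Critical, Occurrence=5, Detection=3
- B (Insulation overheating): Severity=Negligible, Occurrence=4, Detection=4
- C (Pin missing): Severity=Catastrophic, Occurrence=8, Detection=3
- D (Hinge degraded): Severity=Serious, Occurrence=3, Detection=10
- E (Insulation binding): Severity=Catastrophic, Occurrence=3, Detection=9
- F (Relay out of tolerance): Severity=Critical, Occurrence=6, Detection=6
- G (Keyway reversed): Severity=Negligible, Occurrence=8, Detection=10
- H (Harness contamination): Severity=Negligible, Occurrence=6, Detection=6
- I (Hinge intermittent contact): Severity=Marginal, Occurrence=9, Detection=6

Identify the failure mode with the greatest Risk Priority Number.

F

RPN = Severity × Occurrence × Detection:
  A: 8 × 5 × 3 = 120
  B: 2 × 4 × 4 = 32
  C: 10 × 8 × 3 = 240
  D: 5 × 3 × 10 = 150
  E: 10 × 3 × 9 = 270
  F: 8 × 6 × 6 = 288
  G: 2 × 8 × 10 = 160
  H: 2 × 6 × 6 = 72
  I: 4 × 9 × 6 = 216
Highest RPN is 288 → F.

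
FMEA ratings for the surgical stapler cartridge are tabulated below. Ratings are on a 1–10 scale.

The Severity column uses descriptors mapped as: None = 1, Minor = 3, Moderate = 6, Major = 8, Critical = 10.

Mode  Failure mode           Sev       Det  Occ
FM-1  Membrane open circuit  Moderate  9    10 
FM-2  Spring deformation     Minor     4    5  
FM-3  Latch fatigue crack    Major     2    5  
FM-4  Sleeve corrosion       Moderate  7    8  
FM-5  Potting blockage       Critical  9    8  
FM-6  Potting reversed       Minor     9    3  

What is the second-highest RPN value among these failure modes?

540

RPN = Severity × Occurrence × Detection:
  FM-1: 6 × 10 × 9 = 540
  FM-2: 3 × 5 × 4 = 60
  FM-3: 8 × 5 × 2 = 80
  FM-4: 6 × 8 × 7 = 336
  FM-5: 10 × 8 × 9 = 720
  FM-6: 3 × 3 × 9 = 81
Sorted descending: 720, 540, 336, 81, 80, 60.
The second-highest RPN is 540 (FM-1).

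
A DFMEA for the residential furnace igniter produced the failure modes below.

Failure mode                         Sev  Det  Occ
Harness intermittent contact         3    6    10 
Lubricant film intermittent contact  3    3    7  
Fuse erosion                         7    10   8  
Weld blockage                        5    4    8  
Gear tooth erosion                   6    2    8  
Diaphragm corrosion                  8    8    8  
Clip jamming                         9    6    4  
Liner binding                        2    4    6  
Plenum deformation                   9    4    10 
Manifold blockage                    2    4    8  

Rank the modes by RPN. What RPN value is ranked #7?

96

RPN = Severity × Occurrence × Detection:
  Harness intermittent contact: 3 × 10 × 6 = 180
  Lubricant film intermittent contact: 3 × 7 × 3 = 63
  Fuse erosion: 7 × 8 × 10 = 560
  Weld blockage: 5 × 8 × 4 = 160
  Gear tooth erosion: 6 × 8 × 2 = 96
  Diaphragm corrosion: 8 × 8 × 8 = 512
  Clip jamming: 9 × 4 × 6 = 216
  Liner binding: 2 × 6 × 4 = 48
  Plenum deformation: 9 × 10 × 4 = 360
  Manifold blockage: 2 × 8 × 4 = 64
Sorted descending: 560, 512, 360, 216, 180, 160, 96, 64, 63, 48.
The seventh-highest RPN is 96 (Gear tooth erosion).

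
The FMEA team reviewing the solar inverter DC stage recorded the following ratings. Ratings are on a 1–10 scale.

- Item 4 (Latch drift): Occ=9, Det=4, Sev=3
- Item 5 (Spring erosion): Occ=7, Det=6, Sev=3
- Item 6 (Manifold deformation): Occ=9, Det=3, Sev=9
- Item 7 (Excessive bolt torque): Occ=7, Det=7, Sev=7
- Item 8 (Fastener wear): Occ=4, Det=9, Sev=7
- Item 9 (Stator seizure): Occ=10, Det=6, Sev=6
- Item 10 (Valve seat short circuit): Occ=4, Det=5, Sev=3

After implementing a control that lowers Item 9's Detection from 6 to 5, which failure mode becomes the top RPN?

RPN = Severity × Occurrence × Detection:
  Item 4: 3 × 9 × 4 = 108
  Item 5: 3 × 7 × 6 = 126
  Item 6: 9 × 9 × 3 = 243
  Item 7: 7 × 7 × 7 = 343
  Item 8: 7 × 4 × 9 = 252
  Item 9: 6 × 10 × 6 = 360
  Item 10: 3 × 4 × 5 = 60
After action: Item 9 → 6 × 10 × 5 = 300.
Revised RPNs: Item 7=343, Item 9=300, Item 8=252, Item 6=243, Item 5=126, Item 4=108, Item 10=60.
Highest is now Item 7 (343).

Item 7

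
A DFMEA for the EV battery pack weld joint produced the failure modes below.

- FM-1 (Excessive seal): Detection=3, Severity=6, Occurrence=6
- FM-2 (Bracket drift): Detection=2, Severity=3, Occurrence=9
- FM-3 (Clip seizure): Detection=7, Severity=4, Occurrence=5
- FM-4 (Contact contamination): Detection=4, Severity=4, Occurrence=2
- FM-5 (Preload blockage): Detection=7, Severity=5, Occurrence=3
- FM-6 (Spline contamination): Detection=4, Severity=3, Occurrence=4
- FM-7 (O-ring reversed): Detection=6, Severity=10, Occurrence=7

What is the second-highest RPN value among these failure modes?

RPN = Severity × Occurrence × Detection:
  FM-1: 6 × 6 × 3 = 108
  FM-2: 3 × 9 × 2 = 54
  FM-3: 4 × 5 × 7 = 140
  FM-4: 4 × 2 × 4 = 32
  FM-5: 5 × 3 × 7 = 105
  FM-6: 3 × 4 × 4 = 48
  FM-7: 10 × 7 × 6 = 420
Sorted descending: 420, 140, 108, 105, 54, 48, 32.
The second-highest RPN is 140 (FM-3).

140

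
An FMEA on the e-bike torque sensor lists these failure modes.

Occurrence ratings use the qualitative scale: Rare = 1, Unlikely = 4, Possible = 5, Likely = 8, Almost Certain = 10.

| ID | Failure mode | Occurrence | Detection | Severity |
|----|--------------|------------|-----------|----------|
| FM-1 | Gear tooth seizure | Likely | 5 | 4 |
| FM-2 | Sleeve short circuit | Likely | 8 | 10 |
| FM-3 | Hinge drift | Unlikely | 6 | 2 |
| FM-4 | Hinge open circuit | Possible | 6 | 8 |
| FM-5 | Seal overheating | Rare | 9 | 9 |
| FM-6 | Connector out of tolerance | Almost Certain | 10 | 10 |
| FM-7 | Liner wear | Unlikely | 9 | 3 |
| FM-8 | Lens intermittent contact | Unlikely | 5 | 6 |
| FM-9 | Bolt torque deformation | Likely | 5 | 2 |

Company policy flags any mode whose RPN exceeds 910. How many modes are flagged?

RPN = Severity × Occurrence × Detection:
  FM-1: 4 × 8 × 5 = 160
  FM-2: 10 × 8 × 8 = 640
  FM-3: 2 × 4 × 6 = 48
  FM-4: 8 × 5 × 6 = 240
  FM-5: 9 × 1 × 9 = 81
  FM-6: 10 × 10 × 10 = 1000
  FM-7: 3 × 4 × 9 = 108
  FM-8: 6 × 4 × 5 = 120
  FM-9: 2 × 8 × 5 = 80
Modes with RPN > 910: FM-6 (1000) → 1.

1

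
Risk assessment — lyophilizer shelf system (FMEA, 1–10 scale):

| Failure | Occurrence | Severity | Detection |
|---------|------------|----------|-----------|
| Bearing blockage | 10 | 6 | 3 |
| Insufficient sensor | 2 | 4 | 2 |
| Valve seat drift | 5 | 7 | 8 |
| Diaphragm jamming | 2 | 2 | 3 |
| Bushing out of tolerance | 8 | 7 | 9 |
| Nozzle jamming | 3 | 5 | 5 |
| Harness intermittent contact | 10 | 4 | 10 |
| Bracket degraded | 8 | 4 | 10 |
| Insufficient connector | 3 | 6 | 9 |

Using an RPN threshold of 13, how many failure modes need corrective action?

RPN = Severity × Occurrence × Detection:
  Bearing blockage: 6 × 10 × 3 = 180
  Insufficient sensor: 4 × 2 × 2 = 16
  Valve seat drift: 7 × 5 × 8 = 280
  Diaphragm jamming: 2 × 2 × 3 = 12
  Bushing out of tolerance: 7 × 8 × 9 = 504
  Nozzle jamming: 5 × 3 × 5 = 75
  Harness intermittent contact: 4 × 10 × 10 = 400
  Bracket degraded: 4 × 8 × 10 = 320
  Insufficient connector: 6 × 3 × 9 = 162
Modes with RPN ≥ 13: Bearing blockage (180), Insufficient sensor (16), Valve seat drift (280), Bushing out of tolerance (504), Nozzle jamming (75), Harness intermittent contact (400), Bracket degraded (320), Insufficient connector (162) → 8.

8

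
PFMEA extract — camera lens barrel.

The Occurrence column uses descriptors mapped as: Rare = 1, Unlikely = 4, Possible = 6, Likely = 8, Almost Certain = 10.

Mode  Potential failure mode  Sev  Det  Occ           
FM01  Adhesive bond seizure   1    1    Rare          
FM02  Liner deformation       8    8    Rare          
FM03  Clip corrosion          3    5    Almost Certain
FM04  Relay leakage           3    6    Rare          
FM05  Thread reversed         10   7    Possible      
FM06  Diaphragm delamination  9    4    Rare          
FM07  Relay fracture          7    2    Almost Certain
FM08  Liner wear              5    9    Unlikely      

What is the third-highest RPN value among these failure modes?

150

RPN = Severity × Occurrence × Detection:
  FM01: 1 × 1 × 1 = 1
  FM02: 8 × 1 × 8 = 64
  FM03: 3 × 10 × 5 = 150
  FM04: 3 × 1 × 6 = 18
  FM05: 10 × 6 × 7 = 420
  FM06: 9 × 1 × 4 = 36
  FM07: 7 × 10 × 2 = 140
  FM08: 5 × 4 × 9 = 180
Sorted descending: 420, 180, 150, 140, 64, 36, 18, 1.
The third-highest RPN is 150 (FM03).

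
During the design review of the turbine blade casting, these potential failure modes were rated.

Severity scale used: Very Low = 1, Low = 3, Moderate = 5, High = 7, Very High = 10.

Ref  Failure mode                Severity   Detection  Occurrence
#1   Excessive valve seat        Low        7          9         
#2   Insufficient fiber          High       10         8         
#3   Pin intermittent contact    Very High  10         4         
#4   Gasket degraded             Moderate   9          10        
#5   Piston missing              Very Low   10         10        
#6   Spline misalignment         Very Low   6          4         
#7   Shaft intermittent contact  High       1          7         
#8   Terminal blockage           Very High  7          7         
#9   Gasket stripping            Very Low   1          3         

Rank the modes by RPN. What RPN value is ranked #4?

RPN = Severity × Occurrence × Detection:
  #1: 3 × 9 × 7 = 189
  #2: 7 × 8 × 10 = 560
  #3: 10 × 4 × 10 = 400
  #4: 5 × 10 × 9 = 450
  #5: 1 × 10 × 10 = 100
  #6: 1 × 4 × 6 = 24
  #7: 7 × 7 × 1 = 49
  #8: 10 × 7 × 7 = 490
  #9: 1 × 3 × 1 = 3
Sorted descending: 560, 490, 450, 400, 189, 100, 49, 24, 3.
The fourth-highest RPN is 400 (#3).

400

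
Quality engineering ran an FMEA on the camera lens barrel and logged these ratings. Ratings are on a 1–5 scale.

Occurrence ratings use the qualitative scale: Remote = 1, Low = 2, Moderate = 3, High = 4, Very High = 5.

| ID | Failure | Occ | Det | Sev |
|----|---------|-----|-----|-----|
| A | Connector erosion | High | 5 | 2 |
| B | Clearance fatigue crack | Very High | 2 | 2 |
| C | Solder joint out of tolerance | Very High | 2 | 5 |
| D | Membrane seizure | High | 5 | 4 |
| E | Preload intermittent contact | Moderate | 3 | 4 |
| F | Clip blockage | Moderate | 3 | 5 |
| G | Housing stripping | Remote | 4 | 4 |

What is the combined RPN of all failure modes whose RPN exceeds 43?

RPN = Severity × Occurrence × Detection:
  A: 2 × 4 × 5 = 40
  B: 2 × 5 × 2 = 20
  C: 5 × 5 × 2 = 50
  D: 4 × 4 × 5 = 80
  E: 4 × 3 × 3 = 36
  F: 5 × 3 × 3 = 45
  G: 4 × 1 × 4 = 16
RPN > 43: C (50), D (80), F (45).
Sum: 50 + 80 + 45 = 175.

175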